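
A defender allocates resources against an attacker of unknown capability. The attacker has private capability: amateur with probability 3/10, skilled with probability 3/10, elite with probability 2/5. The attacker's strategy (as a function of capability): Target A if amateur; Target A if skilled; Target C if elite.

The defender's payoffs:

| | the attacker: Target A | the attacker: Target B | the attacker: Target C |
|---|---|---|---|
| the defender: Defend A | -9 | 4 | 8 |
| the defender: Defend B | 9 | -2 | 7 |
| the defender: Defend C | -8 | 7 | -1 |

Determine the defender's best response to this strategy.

E[Defend A] = 3/10·(-9) + 3/10·(-9) + 2/5·(8) = -11/5
E[Defend B] = 3/10·(9) + 3/10·(9) + 2/5·(7) = 41/5
E[Defend C] = 3/10·(-8) + 3/10·(-8) + 2/5·(-1) = -26/5
Best response: Defend B (41/5 is the largest).

Defend B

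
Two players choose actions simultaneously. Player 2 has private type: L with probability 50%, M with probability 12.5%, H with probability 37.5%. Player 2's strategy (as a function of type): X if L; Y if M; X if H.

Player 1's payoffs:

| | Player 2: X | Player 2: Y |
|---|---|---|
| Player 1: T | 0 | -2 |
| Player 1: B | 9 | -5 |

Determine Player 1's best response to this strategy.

B

E[T] = 0.5·(0) + 0.125·(-2) + 0.375·(0) = -0.25
E[B] = 0.5·(9) + 0.125·(-5) + 0.375·(9) = 7.25
Best response: B (7.25 is the largest).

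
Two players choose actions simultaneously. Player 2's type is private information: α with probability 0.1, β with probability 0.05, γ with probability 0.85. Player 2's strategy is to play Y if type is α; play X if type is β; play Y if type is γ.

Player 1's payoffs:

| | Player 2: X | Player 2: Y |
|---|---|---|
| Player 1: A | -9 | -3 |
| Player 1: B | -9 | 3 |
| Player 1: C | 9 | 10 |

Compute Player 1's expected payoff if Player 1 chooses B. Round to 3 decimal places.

2.400

Take the expectation over Player 2's type, weighting each type's action by its prior probability.
E[B] = 0.1·3 + 0.05·(-9) + 0.85·3 = 0.3 + (-0.45) + 2.55 = 2.4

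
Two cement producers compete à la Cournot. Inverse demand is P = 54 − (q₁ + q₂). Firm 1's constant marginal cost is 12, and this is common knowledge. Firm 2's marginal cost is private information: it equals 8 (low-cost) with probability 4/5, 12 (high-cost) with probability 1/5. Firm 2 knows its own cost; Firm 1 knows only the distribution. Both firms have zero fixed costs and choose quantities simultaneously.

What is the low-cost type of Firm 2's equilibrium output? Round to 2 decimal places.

Type-c best response for Firm 2: q₂(c) = (54 − c)/2 − q₁/2.
Firm 1 maximizes expected profit; its first-order condition is 54 − 2q₁ − E[q₂] − 12 = 0.
Substituting E[q₂] and solving: E[c₂] = 8.8, so q₁ = (54 − 2·12 + 8.8)/3 = 12.9333.
q₂(low-cost) = (54 − 8 − 12.9333)/2 = 16.5333.

16.53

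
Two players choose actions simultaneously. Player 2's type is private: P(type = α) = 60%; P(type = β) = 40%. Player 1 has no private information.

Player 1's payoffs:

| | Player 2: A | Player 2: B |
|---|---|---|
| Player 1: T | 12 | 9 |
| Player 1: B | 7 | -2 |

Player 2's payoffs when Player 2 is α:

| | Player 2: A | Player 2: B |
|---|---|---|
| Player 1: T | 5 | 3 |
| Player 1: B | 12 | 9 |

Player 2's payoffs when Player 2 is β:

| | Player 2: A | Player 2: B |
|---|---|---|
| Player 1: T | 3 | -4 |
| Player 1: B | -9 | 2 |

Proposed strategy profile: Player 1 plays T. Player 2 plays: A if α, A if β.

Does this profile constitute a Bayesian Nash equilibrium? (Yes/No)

Player 1 plays T: E[T] = 0.6·(12) + 0.4·(12) = 12; E[B] = 7. Best-responding. ✓
Player 2 (type α), facing T: A gives 5, B gives 3. Proposed A is best. ✓
Player 2 (type β), facing T: A gives 3, B gives -4. Proposed A is best. ✓

Yes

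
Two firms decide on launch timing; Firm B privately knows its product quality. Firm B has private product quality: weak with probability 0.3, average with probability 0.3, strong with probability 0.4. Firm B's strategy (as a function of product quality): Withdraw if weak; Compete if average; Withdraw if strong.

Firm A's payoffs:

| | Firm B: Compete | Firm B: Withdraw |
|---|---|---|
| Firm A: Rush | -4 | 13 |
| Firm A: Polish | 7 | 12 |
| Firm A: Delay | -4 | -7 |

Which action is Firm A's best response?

Polish

Compute Firm A's expected payoff for each action, taking the expectation over Firm B's type.
E[Rush] = 0.3·(13) + 0.3·(-4) + 0.4·(13) = 7.9
E[Polish] = 0.3·(12) + 0.3·(7) + 0.4·(12) = 10.5
E[Delay] = 0.3·(-7) + 0.3·(-4) + 0.4·(-7) = -6.1
Best response: Polish (10.5 is the largest).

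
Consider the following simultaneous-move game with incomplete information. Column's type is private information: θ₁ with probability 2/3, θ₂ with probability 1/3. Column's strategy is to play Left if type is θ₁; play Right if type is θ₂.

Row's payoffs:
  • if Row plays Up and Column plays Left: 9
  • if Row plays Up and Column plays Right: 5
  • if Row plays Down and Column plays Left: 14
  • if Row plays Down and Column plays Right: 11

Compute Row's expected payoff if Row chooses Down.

13

E[Down] = 2/3·14 + 1/3·11 = 28/3 + 11/3 = 13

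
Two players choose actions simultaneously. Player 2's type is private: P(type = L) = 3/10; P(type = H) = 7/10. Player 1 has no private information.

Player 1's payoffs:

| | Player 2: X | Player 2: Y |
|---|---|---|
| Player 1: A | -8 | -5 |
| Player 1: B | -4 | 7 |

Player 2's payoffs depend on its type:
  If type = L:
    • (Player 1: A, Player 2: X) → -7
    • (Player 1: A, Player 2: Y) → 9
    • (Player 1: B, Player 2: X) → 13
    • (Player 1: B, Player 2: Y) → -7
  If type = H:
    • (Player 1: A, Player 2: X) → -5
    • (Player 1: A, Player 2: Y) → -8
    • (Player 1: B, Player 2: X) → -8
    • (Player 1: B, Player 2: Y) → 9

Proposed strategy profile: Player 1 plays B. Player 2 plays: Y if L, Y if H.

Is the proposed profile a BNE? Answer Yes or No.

No

Player 1 plays B: E[B] = 3/10·(7) + 7/10·(7) = 7; E[A] = -5. Best-responding. ✓
Player 2 (type L), facing B: X gives 13, Y gives -7. Proposed Y is not best — profitable deviation exists. ✗
Player 2 (type H), facing B: X gives -8, Y gives 9. Proposed Y is best. ✓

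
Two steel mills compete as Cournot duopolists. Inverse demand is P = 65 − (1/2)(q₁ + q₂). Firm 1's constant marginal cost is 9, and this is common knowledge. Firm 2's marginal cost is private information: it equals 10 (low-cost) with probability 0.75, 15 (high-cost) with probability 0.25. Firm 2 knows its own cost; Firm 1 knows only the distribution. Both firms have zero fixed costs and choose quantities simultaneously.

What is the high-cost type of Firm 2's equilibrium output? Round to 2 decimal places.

30.58

Type-c best response for Firm 2: q₂(c) = (65 − c) − q₁/2.
Firm 1 maximizes expected profit; its first-order condition is 65 − q₁ − (1/2)E[q₂] − 9 = 0.
Substituting E[q₂] and solving: E[c₂] = 11.25, so q₁ = (65 − 2·9 + 11.25)/(3/2) = 38.8333.
q₂(high-cost) = (65 − 15 − (1/2)·38.8333) = 30.5833.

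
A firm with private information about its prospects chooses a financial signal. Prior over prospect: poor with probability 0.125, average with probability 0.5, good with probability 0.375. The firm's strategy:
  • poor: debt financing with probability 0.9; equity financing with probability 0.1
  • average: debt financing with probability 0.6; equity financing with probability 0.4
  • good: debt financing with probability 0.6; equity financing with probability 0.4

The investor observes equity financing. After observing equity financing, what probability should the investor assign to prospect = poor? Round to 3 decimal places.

0.034

P(equity financing) = 0.125·0.1 + 0.5·0.4 + 0.375·0.4 = 0.3625
P(poor | equity financing) = (0.125·0.1) / 0.3625 = 0.0125 / 0.3625 = 0.0344828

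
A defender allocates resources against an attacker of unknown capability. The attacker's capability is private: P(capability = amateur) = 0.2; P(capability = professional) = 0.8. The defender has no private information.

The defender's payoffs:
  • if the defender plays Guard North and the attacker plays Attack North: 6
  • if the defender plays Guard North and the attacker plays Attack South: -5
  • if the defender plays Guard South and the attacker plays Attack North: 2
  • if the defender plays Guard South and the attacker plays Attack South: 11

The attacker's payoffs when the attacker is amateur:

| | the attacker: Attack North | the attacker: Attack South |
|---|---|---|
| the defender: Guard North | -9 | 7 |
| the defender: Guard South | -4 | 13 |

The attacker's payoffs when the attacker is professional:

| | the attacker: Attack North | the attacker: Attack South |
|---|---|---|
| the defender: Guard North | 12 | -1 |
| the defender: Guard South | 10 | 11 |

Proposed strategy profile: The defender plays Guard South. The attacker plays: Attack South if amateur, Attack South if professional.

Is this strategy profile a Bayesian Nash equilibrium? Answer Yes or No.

Yes

The defender plays Guard South: E[Guard South] = 0.2·(11) + 0.8·(11) = 11; E[Guard North] = -5. Best-responding. ✓
The attacker (capability amateur), facing Guard South: Attack North gives -4, Attack South gives 13. Proposed Attack South is best. ✓
The attacker (capability professional), facing Guard South: Attack North gives 10, Attack South gives 11. Proposed Attack South is best. ✓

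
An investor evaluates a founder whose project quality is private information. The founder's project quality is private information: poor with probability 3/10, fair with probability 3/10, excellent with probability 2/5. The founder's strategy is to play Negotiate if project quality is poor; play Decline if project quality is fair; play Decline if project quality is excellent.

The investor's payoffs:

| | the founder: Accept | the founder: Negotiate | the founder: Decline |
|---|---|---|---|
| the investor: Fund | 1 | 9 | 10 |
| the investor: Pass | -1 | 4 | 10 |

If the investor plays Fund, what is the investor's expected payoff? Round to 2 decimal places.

Take the expectation over the founder's project quality, weighting each type's action by its prior probability.
E[Fund] = 3/10·9 + 3/10·10 + 2/5·10 = 27/10 + 3 + 4 = 97/10

9.70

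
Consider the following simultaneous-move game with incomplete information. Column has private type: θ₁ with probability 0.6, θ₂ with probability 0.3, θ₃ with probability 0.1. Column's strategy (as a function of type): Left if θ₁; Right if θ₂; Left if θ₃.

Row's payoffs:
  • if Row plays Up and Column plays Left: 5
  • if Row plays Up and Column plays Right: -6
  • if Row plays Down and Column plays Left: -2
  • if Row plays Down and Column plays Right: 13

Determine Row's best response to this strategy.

Compute Row's expected payoff for each action, taking the expectation over Column's type.
E[Up] = 0.6·(5) + 0.3·(-6) + 0.1·(5) = 1.7
E[Down] = 0.6·(-2) + 0.3·(13) + 0.1·(-2) = 2.5
Best response: Down (2.5 is the largest).

Down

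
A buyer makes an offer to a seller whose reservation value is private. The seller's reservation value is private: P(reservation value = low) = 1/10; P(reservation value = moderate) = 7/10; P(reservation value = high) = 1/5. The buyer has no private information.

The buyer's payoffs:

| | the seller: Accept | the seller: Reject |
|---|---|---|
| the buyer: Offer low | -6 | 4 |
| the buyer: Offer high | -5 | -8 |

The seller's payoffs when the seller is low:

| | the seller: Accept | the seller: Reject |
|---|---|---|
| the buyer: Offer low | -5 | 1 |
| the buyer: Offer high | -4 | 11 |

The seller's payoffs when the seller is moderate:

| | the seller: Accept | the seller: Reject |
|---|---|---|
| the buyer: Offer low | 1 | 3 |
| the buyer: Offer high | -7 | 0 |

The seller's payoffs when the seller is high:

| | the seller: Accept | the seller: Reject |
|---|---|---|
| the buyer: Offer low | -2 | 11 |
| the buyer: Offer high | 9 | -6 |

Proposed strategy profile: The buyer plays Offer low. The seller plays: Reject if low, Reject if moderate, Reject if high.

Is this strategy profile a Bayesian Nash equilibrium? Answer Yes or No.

Yes

A profile is a BNE iff every type of every player is best-responding given beliefs about the other side.
The buyer plays Offer low: E[Offer low] = 1/10·(4) + 7/10·(4) + 1/5·(4) = 4; E[Offer high] = -8. Best-responding. ✓
The seller (reservation value low), facing Offer low: Accept gives -5, Reject gives 1. Proposed Reject is best. ✓
The seller (reservation value moderate), facing Offer low: Accept gives 1, Reject gives 3. Proposed Reject is best. ✓
The seller (reservation value high), facing Offer low: Accept gives -2, Reject gives 11. Proposed Reject is best. ✓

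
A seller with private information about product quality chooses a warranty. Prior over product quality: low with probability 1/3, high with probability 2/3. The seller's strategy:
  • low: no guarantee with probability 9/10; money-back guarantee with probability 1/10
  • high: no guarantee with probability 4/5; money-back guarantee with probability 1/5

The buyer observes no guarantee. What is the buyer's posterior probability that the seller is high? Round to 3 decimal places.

P(no guarantee) = (1/3)·(9/10) + (2/3)·(4/5) = 5/6
P(high | no guarantee) = ((2/3)·(4/5)) / (5/6) = (8/15) / (5/6) = 16/25

0.640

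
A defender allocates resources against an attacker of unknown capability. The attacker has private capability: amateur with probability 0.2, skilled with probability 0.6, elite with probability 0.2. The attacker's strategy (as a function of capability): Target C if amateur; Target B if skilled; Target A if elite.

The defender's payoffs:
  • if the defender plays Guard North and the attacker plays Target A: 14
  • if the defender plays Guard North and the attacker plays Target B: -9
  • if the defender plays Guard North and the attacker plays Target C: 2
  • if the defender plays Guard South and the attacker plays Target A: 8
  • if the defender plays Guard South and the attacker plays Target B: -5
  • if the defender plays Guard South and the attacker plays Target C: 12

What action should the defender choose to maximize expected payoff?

E[Guard North] = 0.2·(2) + 0.6·(-9) + 0.2·(14) = -2.2
E[Guard South] = 0.2·(12) + 0.6·(-5) + 0.2·(8) = 1
Best response: Guard South (1 is the largest).

Guard South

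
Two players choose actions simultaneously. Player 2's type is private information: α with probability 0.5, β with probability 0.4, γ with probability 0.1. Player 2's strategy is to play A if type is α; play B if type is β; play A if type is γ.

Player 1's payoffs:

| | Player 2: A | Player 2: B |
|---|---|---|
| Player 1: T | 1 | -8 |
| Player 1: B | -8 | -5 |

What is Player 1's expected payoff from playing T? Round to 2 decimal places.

E[T] = 0.5·1 + 0.4·(-8) + 0.1·1 = 0.5 + (-3.2) + 0.1 = -2.6

-2.60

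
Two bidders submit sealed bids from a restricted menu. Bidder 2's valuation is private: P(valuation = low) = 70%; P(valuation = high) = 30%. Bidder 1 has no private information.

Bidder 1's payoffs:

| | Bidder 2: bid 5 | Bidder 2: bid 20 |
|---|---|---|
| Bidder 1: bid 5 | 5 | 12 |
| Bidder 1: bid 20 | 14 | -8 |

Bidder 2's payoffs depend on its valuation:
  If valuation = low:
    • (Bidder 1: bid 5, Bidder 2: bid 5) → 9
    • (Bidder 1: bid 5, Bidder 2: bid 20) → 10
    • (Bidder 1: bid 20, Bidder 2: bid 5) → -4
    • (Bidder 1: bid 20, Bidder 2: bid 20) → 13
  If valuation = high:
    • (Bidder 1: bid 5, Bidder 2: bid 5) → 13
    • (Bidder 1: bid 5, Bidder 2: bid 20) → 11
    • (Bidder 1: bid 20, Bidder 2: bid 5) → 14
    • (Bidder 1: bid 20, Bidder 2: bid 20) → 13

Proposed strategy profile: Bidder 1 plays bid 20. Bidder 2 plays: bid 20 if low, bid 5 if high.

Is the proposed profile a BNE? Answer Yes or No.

Bidder 1 plays bid 20: E[bid 20] = 0.7·(-8) + 0.3·(14) = -1.4; E[bid 5] = 9.9. Not best-responding. ✗
Bidder 2 (valuation low), facing bid 20: bid 5 gives -4, bid 20 gives 13. Proposed bid 20 is best. ✓
Bidder 2 (valuation high), facing bid 20: bid 5 gives 14, bid 20 gives 13. Proposed bid 5 is best. ✓

No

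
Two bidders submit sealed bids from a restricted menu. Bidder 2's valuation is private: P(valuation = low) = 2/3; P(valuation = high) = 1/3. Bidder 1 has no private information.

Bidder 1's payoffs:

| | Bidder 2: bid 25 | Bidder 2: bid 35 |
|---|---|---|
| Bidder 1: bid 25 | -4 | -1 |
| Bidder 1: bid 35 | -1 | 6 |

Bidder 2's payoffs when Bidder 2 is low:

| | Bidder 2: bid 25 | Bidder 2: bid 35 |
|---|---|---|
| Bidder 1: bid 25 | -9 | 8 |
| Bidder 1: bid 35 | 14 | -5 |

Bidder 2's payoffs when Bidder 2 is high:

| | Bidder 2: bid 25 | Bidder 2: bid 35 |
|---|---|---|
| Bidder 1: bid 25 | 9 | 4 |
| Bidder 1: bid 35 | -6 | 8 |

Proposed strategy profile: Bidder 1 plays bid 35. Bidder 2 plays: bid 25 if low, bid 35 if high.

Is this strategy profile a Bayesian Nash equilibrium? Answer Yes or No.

A profile is a BNE iff every type of every player is best-responding given beliefs about the other side.
Bidder 1 plays bid 35: E[bid 35] = 2/3·(-1) + 1/3·(6) = 4/3; E[bid 25] = -3. Best-responding. ✓
Bidder 2 (valuation low), facing bid 35: bid 25 gives 14, bid 35 gives -5. Proposed bid 25 is best. ✓
Bidder 2 (valuation high), facing bid 35: bid 25 gives -6, bid 35 gives 8. Proposed bid 35 is best. ✓

Yes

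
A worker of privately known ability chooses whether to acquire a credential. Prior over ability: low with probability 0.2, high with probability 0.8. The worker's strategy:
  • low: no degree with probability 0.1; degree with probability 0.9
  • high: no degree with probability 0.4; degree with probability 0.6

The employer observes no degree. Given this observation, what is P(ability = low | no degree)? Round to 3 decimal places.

0.059

P(no degree) = 0.2·0.1 + 0.8·0.4 = 0.34
P(low | no degree) = (0.2·0.1) / 0.34 = 0.02 / 0.34 = 0.0588235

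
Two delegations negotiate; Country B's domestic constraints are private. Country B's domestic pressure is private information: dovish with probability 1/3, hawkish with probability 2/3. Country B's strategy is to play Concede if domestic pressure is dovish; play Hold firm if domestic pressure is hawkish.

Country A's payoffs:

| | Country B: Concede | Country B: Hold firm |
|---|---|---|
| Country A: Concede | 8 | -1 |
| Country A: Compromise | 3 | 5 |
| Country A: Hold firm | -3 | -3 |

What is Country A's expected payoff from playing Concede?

2

E[Concede] = 1/3·8 + 2/3·(-1) = 8/3 + (-2/3) = 2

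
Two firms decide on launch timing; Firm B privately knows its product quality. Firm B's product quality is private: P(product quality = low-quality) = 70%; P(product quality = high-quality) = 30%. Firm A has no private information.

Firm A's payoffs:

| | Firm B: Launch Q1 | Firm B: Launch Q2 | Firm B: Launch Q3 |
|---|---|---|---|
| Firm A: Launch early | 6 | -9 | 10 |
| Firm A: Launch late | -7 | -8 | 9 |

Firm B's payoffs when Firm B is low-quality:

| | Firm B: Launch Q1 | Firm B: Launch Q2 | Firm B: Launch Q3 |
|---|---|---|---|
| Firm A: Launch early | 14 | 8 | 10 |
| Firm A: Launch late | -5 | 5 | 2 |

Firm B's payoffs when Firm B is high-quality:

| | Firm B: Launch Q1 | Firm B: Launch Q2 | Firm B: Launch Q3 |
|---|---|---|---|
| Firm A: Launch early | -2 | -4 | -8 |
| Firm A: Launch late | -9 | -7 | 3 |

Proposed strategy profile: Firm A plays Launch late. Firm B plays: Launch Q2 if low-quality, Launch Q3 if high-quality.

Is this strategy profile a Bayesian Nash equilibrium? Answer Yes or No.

Firm A plays Launch late: E[Launch late] = 0.7·(-8) + 0.3·(9) = -2.9; E[Launch early] = -3.3. Best-responding. ✓
Firm B (product quality low-quality), facing Launch late: Launch Q1 gives -5, Launch Q2 gives 5, Launch Q3 gives 2. Proposed Launch Q2 is best. ✓
Firm B (product quality high-quality), facing Launch late: Launch Q1 gives -9, Launch Q2 gives -7, Launch Q3 gives 3. Proposed Launch Q3 is best. ✓

Yes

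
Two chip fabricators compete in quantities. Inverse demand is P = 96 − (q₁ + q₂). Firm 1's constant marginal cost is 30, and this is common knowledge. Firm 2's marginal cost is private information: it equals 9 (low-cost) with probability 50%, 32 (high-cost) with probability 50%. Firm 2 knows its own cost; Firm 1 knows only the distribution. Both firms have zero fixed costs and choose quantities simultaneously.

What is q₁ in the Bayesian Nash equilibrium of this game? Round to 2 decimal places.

Firm 2 with cost c maximizes (96 − (q₁+q₂) − c)·q₂, giving q₂(c) = (96 − c − q₁)/2.
E[c₂] = 0.5·9 + 0.5·32 = 20.5
Firm 1's FOC against E[q₂] yields q₁ = (96 − 2·30 + E[c₂])/3 = (96 − 60 + 20.5)/3 = 18.8333.

18.83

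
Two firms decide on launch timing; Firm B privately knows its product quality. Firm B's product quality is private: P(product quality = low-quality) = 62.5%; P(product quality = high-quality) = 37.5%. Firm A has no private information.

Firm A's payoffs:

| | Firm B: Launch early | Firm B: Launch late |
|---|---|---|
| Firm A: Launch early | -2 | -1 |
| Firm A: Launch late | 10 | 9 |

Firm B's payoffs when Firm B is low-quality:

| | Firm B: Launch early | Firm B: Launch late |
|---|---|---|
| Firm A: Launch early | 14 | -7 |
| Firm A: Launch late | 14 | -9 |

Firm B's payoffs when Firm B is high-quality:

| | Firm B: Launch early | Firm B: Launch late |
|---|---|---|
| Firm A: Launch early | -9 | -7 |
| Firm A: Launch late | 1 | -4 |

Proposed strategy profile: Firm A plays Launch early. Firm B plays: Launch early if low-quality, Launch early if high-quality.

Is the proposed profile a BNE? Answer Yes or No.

A profile is a BNE iff every type of every player is best-responding given beliefs about the other side.
Firm A plays Launch early: E[Launch early] = 0.625·(-2) + 0.375·(-2) = -2; E[Launch late] = 10. Not best-responding. ✗
Firm B (product quality low-quality), facing Launch early: Launch early gives 14, Launch late gives -7. Proposed Launch early is best. ✓
Firm B (product quality high-quality), facing Launch early: Launch early gives -9, Launch late gives -7. Proposed Launch early is not best — profitable deviation exists. ✗

No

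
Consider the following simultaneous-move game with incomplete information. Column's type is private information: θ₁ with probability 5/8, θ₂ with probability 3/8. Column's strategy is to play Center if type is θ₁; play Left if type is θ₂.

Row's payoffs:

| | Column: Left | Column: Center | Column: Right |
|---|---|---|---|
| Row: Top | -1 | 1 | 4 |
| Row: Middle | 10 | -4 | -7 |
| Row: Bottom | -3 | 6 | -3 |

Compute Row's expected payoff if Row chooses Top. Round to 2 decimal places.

0.25

E[Top] = 5/8·1 + 3/8·(-1) = 5/8 + (-3/8) = 1/4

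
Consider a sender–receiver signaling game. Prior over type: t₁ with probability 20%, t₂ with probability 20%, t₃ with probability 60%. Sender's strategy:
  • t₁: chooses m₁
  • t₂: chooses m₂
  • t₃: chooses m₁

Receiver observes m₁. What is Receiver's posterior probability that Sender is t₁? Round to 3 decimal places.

P(m₁) = 0.2·1 + 0.2·0 + 0.6·1 = 0.8
P(t₁ | m₁) = (0.2·1) / 0.8 = 0.2 / 0.8 = 0.25

0.250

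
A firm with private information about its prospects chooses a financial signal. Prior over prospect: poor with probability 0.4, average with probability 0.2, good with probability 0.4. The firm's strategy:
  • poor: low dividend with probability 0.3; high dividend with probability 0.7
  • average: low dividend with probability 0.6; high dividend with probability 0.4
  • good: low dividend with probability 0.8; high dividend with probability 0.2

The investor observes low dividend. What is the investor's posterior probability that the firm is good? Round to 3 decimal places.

Apply Bayes' rule using the sender's strategy as the likelihood.
P(low dividend) = 0.4·0.3 + 0.2·0.6 + 0.4·0.8 = 0.56
P(good | low dividend) = (0.4·0.8) / 0.56 = 0.32 / 0.56 = 0.571429

0.571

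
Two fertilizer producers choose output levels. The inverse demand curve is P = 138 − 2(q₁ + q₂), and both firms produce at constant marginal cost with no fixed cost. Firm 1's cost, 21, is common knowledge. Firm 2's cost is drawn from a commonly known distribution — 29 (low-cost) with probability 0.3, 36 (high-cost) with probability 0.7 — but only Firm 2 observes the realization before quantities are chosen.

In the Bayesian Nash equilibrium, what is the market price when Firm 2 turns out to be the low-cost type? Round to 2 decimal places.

Type-c best response for Firm 2: q₂(c) = (138 − c)/4 − q₁/2.
Firm 1 maximizes expected profit; its first-order condition is 138 − 4q₁ − 2E[q₂] − 21 = 0.
Substituting E[q₂] and solving: E[c₂] = 33.9, so q₁ = (138 − 2·21 + 33.9)/6 = 21.65.
q₂(low-cost) = 16.425, so P = 138 − 2·(21.65 + 16.425) = 61.85.

61.85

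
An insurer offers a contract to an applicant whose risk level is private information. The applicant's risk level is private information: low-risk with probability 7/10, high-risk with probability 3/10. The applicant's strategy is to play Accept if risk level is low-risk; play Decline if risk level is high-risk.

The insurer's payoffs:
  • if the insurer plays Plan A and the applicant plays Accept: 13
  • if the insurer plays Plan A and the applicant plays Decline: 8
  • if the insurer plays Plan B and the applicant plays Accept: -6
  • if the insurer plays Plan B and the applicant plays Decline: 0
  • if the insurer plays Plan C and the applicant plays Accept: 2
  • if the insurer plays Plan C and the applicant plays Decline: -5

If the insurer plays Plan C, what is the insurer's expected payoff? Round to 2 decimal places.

-0.10

E[Plan C] = 7/10·2 + 3/10·(-5) = 7/5 + (-3/2) = -1/10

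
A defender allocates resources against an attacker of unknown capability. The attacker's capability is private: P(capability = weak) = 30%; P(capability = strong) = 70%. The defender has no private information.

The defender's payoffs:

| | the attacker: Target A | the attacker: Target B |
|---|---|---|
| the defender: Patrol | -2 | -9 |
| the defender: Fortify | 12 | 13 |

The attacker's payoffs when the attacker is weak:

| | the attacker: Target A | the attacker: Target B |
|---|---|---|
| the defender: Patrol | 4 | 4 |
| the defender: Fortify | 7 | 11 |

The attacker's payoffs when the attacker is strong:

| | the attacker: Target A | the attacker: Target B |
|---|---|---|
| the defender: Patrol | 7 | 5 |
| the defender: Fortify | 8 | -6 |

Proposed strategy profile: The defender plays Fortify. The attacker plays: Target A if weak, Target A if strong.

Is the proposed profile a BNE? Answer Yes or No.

No

A profile is a BNE iff every type of every player is best-responding given beliefs about the other side.
The defender plays Fortify: E[Fortify] = 0.3·(12) + 0.7·(12) = 12; E[Patrol] = -2. Best-responding. ✓
The attacker (capability weak), facing Fortify: Target A gives 7, Target B gives 11. Proposed Target A is not best — profitable deviation exists. ✗
The attacker (capability strong), facing Fortify: Target A gives 8, Target B gives -6. Proposed Target A is best. ✓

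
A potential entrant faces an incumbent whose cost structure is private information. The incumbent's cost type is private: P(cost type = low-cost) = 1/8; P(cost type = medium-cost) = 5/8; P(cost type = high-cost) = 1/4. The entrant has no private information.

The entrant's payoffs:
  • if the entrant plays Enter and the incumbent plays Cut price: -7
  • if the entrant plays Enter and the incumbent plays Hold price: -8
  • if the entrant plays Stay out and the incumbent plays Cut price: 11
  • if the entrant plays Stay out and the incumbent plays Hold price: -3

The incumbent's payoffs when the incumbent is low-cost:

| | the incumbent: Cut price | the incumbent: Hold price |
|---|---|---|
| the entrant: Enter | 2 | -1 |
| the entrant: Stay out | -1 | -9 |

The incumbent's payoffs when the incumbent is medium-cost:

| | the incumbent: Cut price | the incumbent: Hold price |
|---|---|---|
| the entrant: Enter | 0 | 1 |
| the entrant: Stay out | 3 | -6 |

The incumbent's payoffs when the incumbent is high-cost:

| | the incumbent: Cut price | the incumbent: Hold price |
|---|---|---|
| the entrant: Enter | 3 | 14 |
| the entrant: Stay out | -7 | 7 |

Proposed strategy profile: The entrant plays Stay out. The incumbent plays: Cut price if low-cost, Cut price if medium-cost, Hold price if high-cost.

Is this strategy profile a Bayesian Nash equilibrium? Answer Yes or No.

Yes

The entrant plays Stay out: E[Stay out] = 1/8·(11) + 5/8·(11) + 1/4·(-3) = 15/2; E[Enter] = -29/4. Best-responding. ✓
The incumbent (cost type low-cost), facing Stay out: Cut price gives -1, Hold price gives -9. Proposed Cut price is best. ✓
The incumbent (cost type medium-cost), facing Stay out: Cut price gives 3, Hold price gives -6. Proposed Cut price is best. ✓
The incumbent (cost type high-cost), facing Stay out: Cut price gives -7, Hold price gives 7. Proposed Hold price is best. ✓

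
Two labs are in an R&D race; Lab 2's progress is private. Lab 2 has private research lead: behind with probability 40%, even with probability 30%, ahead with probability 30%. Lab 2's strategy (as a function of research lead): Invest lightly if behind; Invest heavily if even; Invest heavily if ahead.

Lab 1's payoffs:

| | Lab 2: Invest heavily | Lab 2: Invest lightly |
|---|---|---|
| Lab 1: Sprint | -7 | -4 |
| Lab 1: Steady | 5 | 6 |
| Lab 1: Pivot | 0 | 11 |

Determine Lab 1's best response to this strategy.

Steady

E[Sprint] = 0.4·(-4) + 0.3·(-7) + 0.3·(-7) = -5.8
E[Steady] = 0.4·(6) + 0.3·(5) + 0.3·(5) = 5.4
E[Pivot] = 0.4·(11) + 0.3·(0) + 0.3·(0) = 4.4
Best response: Steady (5.4 is the largest).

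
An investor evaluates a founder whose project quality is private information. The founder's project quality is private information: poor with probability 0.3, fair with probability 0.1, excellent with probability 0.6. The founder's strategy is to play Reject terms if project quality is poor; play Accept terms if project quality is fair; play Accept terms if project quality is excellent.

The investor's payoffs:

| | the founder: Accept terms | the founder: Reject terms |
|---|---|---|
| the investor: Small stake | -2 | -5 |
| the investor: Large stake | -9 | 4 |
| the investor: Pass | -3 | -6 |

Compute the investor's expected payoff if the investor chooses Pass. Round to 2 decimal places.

E[Pass] = 0.3·(-6) + 0.1·(-3) + 0.6·(-3) = (-1.8) + (-0.3) + (-1.8) = -3.9

-3.90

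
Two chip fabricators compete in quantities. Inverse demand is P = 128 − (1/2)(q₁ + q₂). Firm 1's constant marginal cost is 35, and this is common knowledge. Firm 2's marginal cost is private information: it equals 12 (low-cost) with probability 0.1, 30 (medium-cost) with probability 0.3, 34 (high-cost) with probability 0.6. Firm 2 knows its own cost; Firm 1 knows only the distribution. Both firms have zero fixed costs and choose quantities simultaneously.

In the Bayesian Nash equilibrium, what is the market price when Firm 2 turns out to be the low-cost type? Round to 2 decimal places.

55.23

Type-c best response for Firm 2: q₂(c) = (128 − c) − q₁/2.
Firm 1 maximizes expected profit; its first-order condition is 128 − q₁ − (1/2)E[q₂] − 35 = 0.
Substituting E[q₂] and solving: E[c₂] = 30.6, so q₁ = (128 − 2·35 + 30.6)/(3/2) = 59.0667.
q₂(low-cost) = 86.4667, so P = 128 − (1/2)·(59.0667 + 86.4667) = 55.2333.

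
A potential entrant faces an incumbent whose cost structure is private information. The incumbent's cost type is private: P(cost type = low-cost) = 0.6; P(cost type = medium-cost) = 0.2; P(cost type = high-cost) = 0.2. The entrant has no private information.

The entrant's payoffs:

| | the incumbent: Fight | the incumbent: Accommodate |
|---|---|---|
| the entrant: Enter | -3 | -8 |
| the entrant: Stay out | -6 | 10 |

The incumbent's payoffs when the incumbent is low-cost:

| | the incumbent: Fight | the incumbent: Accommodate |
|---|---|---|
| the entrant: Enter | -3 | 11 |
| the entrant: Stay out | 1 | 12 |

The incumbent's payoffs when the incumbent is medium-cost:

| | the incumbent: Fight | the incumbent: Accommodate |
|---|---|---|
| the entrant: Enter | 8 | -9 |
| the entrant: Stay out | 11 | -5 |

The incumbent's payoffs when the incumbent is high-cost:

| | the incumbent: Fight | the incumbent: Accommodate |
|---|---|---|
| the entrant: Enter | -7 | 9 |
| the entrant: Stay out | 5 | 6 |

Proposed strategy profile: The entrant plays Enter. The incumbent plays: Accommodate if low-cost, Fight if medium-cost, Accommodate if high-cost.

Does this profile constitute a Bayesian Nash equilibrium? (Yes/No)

No

The entrant plays Enter: E[Enter] = 0.6·(-8) + 0.2·(-3) + 0.2·(-8) = -7; E[Stay out] = 6.8. Not best-responding. ✗
The incumbent (cost type low-cost), facing Enter: Fight gives -3, Accommodate gives 11. Proposed Accommodate is best. ✓
The incumbent (cost type medium-cost), facing Enter: Fight gives 8, Accommodate gives -9. Proposed Fight is best. ✓
The incumbent (cost type high-cost), facing Enter: Fight gives -7, Accommodate gives 9. Proposed Accommodate is best. ✓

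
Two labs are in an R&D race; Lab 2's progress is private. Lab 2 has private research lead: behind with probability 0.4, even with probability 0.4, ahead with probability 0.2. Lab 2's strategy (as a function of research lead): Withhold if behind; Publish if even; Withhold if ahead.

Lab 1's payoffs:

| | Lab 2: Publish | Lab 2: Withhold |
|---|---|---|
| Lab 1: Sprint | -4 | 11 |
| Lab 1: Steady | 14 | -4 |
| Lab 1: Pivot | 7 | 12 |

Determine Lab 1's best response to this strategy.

E[Sprint] = 0.4·(11) + 0.4·(-4) + 0.2·(11) = 5
E[Steady] = 0.4·(-4) + 0.4·(14) + 0.2·(-4) = 3.2
E[Pivot] = 0.4·(12) + 0.4·(7) + 0.2·(12) = 10
Best response: Pivot (10 is the largest).

Pivot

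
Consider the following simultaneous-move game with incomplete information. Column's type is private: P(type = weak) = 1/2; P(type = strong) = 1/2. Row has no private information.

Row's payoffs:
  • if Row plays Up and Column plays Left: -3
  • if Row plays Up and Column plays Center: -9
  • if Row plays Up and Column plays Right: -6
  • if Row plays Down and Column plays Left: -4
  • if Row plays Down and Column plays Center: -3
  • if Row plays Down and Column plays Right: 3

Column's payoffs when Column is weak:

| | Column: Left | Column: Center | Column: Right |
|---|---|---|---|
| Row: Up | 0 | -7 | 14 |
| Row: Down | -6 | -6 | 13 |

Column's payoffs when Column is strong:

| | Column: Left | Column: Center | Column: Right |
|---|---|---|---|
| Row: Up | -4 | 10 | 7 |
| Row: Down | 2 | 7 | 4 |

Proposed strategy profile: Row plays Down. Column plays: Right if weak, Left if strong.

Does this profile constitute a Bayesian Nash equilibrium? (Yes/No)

Row plays Down: E[Down] = 1/2·(3) + 1/2·(-4) = -1/2; E[Up] = -9/2. Best-responding. ✓
Column (type weak), facing Down: Left gives -6, Center gives -6, Right gives 13. Proposed Right is best. ✓
Column (type strong), facing Down: Left gives 2, Center gives 7, Right gives 4. Proposed Left is not best — profitable deviation exists. ✗

No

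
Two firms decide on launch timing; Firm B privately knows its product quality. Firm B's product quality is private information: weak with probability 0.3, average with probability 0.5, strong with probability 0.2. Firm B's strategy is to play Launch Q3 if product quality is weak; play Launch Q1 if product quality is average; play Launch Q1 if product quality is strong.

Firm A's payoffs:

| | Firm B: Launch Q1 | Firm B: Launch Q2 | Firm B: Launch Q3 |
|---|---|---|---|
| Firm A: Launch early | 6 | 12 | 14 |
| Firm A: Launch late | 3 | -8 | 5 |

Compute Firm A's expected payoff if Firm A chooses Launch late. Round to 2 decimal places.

3.60

E[Launch late] = 0.3·5 + 0.5·3 + 0.2·3 = 1.5 + 1.5 + 0.6 = 3.6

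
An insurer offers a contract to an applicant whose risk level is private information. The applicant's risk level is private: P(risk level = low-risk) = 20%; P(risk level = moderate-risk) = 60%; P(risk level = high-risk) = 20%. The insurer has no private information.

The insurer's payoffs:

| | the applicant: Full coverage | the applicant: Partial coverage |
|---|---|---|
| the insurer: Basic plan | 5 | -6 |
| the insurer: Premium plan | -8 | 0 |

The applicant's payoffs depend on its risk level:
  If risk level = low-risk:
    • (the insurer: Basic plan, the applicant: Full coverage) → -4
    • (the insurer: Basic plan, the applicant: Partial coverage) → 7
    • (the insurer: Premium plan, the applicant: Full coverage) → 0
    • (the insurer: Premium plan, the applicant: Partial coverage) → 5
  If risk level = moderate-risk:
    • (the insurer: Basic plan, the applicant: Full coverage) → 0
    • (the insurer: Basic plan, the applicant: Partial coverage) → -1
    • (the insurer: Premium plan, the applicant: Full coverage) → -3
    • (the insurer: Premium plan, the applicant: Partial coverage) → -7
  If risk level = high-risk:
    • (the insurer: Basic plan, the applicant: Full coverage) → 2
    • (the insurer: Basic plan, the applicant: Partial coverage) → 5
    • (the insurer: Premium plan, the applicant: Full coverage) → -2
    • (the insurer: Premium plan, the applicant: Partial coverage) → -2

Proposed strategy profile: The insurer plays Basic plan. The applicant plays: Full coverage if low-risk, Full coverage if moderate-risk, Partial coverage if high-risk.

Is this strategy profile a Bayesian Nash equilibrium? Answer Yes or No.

A profile is a BNE iff every type of every player is best-responding given beliefs about the other side.
The insurer plays Basic plan: E[Basic plan] = 0.2·(5) + 0.6·(5) + 0.2·(-6) = 2.8; E[Premium plan] = -6.4. Best-responding. ✓
The applicant (risk level low-risk), facing Basic plan: Full coverage gives -4, Partial coverage gives 7. Proposed Full coverage is not best — profitable deviation exists. ✗
The applicant (risk level moderate-risk), facing Basic plan: Full coverage gives 0, Partial coverage gives -1. Proposed Full coverage is best. ✓
The applicant (risk level high-risk), facing Basic plan: Full coverage gives 2, Partial coverage gives 5. Proposed Partial coverage is best. ✓

No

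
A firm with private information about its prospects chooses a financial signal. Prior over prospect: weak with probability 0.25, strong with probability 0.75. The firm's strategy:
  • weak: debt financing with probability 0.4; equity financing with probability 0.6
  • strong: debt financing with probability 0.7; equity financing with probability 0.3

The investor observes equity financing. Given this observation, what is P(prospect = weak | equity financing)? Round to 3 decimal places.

P(equity financing) = 0.25·0.6 + 0.75·0.3 = 0.375
P(weak | equity financing) = (0.25·0.6) / 0.375 = 0.15 / 0.375 = 0.4

0.400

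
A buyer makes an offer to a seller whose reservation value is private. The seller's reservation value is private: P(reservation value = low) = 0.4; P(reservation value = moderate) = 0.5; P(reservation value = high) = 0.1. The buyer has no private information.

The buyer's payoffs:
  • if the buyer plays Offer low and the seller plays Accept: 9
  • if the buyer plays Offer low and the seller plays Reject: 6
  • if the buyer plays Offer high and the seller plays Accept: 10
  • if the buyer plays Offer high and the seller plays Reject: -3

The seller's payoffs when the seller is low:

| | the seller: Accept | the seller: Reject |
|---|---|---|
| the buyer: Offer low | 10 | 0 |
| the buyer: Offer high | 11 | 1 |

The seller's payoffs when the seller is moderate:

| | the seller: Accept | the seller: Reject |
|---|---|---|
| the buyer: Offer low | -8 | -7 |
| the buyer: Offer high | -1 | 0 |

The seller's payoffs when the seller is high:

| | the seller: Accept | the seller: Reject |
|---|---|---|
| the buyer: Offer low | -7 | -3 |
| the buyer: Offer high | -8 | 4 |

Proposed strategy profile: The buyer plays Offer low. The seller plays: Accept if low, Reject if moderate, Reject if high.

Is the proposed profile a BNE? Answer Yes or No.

The buyer plays Offer low: E[Offer low] = 0.4·(9) + 0.5·(6) + 0.1·(6) = 7.2; E[Offer high] = 2.2. Best-responding. ✓
The seller (reservation value low), facing Offer low: Accept gives 10, Reject gives 0. Proposed Accept is best. ✓
The seller (reservation value moderate), facing Offer low: Accept gives -8, Reject gives -7. Proposed Reject is best. ✓
The seller (reservation value high), facing Offer low: Accept gives -7, Reject gives -3. Proposed Reject is best. ✓

Yes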